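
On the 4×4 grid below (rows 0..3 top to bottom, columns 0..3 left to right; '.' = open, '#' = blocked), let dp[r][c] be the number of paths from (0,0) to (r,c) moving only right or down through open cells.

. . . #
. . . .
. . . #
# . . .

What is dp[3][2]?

r\c   0   1   2   3
  0   1   1   1   0
  1   1   2   3   3
  2   1   3   6   0
  3   0   3   9   9

9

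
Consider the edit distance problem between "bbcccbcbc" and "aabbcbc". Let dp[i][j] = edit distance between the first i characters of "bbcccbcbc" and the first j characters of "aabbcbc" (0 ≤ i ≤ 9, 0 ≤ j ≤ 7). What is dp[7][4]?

   ''  a  a  b  b  c  b  c
''  0  1  2  3  4  5  6  7
 b  1  1  2  2  3  4  5  6
 b  2  2  2  2  2  3  4  5
 c  3  3  3  3  3  2  3  4
 c  4  4  4  4  4  3  3  3
 c  5  5  5  5  5  4  4  3
 b  6  6  6  5  5  5  4  4
 c  7  7  7  6  6  5  5  4
 b  8  8  8  7  6  6  5  5
 c  9  9  9  8  7  6  6  5

6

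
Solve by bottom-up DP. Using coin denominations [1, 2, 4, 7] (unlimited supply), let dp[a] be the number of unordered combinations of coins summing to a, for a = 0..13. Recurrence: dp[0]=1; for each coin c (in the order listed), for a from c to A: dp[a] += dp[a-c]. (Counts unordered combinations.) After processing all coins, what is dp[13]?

after  coin     0     1     2     3     4     5     6     7     8     9    10    11    12    13
          1     1     1     1     1     1     1     1     1     1     1     1     1     1     1
          2     1     1     2     2     3     3     4     4     5     5     6     6     7     7
          4     1     1     2     2     4     4     6     6     9     9    12    12    16    16
          7     1     1     2     2     4     4     6     7    10    11    14    16    20    22

22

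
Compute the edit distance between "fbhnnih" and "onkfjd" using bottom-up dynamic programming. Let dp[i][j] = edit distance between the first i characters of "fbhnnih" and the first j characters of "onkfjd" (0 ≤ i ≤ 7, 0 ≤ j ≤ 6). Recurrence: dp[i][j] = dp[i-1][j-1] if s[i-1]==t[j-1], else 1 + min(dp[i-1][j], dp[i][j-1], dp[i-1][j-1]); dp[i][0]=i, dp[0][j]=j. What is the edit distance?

7

   ''  o  n  k  f  j  d
''  0  1  2  3  4  5  6
 f  1  1  2  3  3  4  5
 b  2  2  2  3  4  4  5
 h  3  3  3  3  4  5  5
 n  4  4  3  4  4  5  6
 n  5  5  4  4  5  5  6
 i  6  6  5  5  5  6  6
 h  7  7  6  6  6  6  7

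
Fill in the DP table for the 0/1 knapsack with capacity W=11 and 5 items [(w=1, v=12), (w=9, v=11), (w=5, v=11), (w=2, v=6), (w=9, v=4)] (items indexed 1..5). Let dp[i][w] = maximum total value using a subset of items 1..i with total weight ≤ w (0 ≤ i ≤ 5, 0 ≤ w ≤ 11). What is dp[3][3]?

12

i\w   0   1   2   3   4   5   6   7   8   9  10  11
  0   0   0   0   0   0   0   0   0   0   0   0   0
  1   0  12  12  12  12  12  12  12  12  12  12  12
  2   0  12  12  12  12  12  12  12  12  12  23  23
  3   0  12  12  12  12  12  23  23  23  23  23  23
  4   0  12  12  18  18  18  23  23  29  29  29  29
  5   0  12  12  18  18  18  23  23  29  29  29  29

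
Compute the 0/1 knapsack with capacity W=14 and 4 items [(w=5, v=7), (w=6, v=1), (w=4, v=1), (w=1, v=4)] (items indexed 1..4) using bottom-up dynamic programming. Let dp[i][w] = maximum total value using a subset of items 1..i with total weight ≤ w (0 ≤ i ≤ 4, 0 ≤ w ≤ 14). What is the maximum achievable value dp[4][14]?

i\w   0   1   2   3   4   5   6   7   8   9  10  11  12  13  14
  0   0   0   0   0   0   0   0   0   0   0   0   0   0   0   0
  1   0   0   0   0   0   7   7   7   7   7   7   7   7   7   7
  2   0   0   0   0   0   7   7   7   7   7   7   8   8   8   8
  3   0   0   0   0   1   7   7   7   7   8   8   8   8   8   8
  4   0   4   4   4   4   7  11  11  11  11  12  12  12  12  12

12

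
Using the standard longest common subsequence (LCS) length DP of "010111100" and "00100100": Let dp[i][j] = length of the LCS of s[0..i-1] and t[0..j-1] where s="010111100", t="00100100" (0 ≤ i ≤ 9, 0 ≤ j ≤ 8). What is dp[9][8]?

   ''  0  0  1  0  0  1  0  0
''  0  0  0  0  0  0  0  0  0
 0  0  1  1  1  1  1  1  1  1
 1  0  1  1  2  2  2  2  2  2
 0  0  1  2  2  3  3  3  3  3
 1  0  1  2  3  3  3  4  4  4
 1  0  1  2  3  3  3  4  4  4
 1  0  1  2  3  3  3  4  4  4
 1  0  1  2  3  3  3  4  4  4
 0  0  1  2  3  4  4  4  5  5
 0  0  1  2  3  4  5  5  5  6

6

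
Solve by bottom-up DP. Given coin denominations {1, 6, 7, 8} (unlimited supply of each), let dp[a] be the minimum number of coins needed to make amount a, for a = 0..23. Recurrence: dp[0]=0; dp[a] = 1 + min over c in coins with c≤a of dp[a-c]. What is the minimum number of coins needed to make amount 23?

 a  0  1  2  3  4  5  6  7  8  9 10 11 12 13 14 15 16 17 18 19 20 21 22 23
dp  0  1  2  3  4  5  1  1  1  2  3  4  2  2  2  2  2  3  3  3  3  3  3  3

3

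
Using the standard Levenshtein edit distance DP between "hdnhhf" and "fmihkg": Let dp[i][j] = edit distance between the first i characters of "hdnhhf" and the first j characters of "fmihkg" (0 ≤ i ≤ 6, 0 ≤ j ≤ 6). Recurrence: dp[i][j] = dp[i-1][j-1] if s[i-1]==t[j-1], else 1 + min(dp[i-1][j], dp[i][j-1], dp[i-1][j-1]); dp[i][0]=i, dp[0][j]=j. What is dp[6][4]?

5

   ''  f  m  i  h  k  g
''  0  1  2  3  4  5  6
 h  1  1  2  3  3  4  5
 d  2  2  2  3  4  4  5
 n  3  3  3  3  4  5  5
 h  4  4  4  4  3  4  5
 h  5  5  5  5  4  4  5
 f  6  5  6  6  5  5  5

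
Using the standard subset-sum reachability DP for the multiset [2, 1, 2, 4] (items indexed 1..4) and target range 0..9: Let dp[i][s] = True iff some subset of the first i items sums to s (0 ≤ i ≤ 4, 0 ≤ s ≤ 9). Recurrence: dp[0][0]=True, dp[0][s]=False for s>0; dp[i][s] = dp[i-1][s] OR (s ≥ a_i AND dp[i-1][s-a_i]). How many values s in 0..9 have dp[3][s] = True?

i\s   0   1   2   3   4   5   6   7   8   9
  0   T   F   F   F   F   F   F   F   F   F
  1   T   F   T   F   F   F   F   F   F   F
  2   T   T   T   T   F   F   F   F   F   F
  3   T   T   T   T   T   T   F   F   F   F
  4   T   T   T   T   T   T   T   T   T   T

6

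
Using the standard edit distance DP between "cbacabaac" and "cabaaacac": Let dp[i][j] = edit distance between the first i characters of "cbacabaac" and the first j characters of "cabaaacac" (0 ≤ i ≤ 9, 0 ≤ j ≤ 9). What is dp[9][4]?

   ''  c  a  b  a  a  a  c  a  c
''  0  1  2  3  4  5  6  7  8  9
 c  1  0  1  2  3  4  5  6  7  8
 b  2  1  1  1  2  3  4  5  6  7
 a  3  2  1  2  1  2  3  4  5  6
 c  4  3  2  2  2  2  3  3  4  5
 a  5  4  3  3  2  2  2  3  3  4
 b  6  5  4  3  3  3  3  3  4  4
 a  7  6  5  4  3  3  3  4  3  4
 a  8  7  6  5  4  3  3  4  4  4
 c  9  8  7  6  5  4  4  3  4  4

5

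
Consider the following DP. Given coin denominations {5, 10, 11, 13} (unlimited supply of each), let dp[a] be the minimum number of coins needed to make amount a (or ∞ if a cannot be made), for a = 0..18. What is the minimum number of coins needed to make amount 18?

 a  0  1  2  3  4  5  6  7  8  9 10 11 12 13 14 15 16 17 18
dp  0  -  -  -  -  1  -  -  -  -  1  1  -  1  -  2  2  -  2
(- denotes ∞ / unreachable)

2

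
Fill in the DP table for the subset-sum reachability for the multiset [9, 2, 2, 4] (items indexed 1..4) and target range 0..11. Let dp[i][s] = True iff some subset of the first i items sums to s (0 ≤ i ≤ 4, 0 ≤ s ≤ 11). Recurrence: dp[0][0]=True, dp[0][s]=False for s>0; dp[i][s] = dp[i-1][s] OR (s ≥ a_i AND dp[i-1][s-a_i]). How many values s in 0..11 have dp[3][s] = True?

i\s   0   1   2   3   4   5   6   7   8   9  10  11
  0   T   F   F   F   F   F   F   F   F   F   F   F
  1   T   F   F   F   F   F   F   F   F   T   F   F
  2   T   F   T   F   F   F   F   F   F   T   F   T
  3   T   F   T   F   T   F   F   F   F   T   F   T
  4   T   F   T   F   T   F   T   F   T   T   F   T

5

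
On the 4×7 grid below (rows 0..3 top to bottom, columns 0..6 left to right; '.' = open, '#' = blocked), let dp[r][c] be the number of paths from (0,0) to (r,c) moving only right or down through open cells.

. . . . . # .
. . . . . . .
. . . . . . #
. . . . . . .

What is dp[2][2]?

6

r\c   0   1   2   3   4   5   6
  0   1   1   1   1   1   0   0
  1   1   2   3   4   5   5   5
  2   1   3   6  10  15  20   0
  3   1   4  10  20  35  55  55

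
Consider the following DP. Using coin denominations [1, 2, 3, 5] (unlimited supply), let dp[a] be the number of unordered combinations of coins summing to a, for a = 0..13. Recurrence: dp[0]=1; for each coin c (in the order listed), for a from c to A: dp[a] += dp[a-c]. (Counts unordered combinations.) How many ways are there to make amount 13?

after  coin     0     1     2     3     4     5     6     7     8     9    10    11    12    13
          1     1     1     1     1     1     1     1     1     1     1     1     1     1     1
          2     1     1     2     2     3     3     4     4     5     5     6     6     7     7
          3     1     1     2     3     4     5     7     8    10    12    14    16    19    21
          5     1     1     2     3     4     6     8    10    13    16    20    24    29    34

34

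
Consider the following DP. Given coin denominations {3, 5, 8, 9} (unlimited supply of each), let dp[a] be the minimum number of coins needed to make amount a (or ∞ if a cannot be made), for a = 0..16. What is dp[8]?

1

 a  0  1  2  3  4  5  6  7  8  9 10 11 12 13 14 15 16
dp  0  -  -  1  -  1  2  -  1  1  2  2  2  2  2  3  2
(- denotes ∞ / unreachable)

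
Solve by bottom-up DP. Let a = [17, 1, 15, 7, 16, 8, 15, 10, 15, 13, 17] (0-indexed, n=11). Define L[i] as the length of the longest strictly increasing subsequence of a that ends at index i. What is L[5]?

3

   i    0    1    2    3    4    5    6    7    8    9   10
a[i]   17    1   15    7   16    8   15   10   15   13   17
L[i]    1    1    2    2    3    3    4    4    5    5    6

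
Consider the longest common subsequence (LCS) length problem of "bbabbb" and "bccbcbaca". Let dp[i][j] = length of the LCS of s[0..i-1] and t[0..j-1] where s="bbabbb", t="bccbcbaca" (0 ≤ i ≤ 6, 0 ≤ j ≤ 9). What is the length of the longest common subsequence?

   ''  b  c  c  b  c  b  a  c  a
''  0  0  0  0  0  0  0  0  0  0
 b  0  1  1  1  1  1  1  1  1  1
 b  0  1  1  1  2  2  2  2  2  2
 a  0  1  1  1  2  2  2  3  3  3
 b  0  1  1  1  2  2  3  3  3  3
 b  0  1  1  1  2  2  3  3  3  3
 b  0  1  1  1  2  2  3  3  3  3

3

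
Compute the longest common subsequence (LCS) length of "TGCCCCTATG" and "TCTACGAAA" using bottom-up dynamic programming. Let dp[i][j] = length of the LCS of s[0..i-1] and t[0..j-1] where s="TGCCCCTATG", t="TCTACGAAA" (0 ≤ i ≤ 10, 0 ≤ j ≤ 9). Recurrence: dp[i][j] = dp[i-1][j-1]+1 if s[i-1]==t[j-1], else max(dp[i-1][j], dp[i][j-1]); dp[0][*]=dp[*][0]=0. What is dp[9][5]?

4

   ''  T  C  T  A  C  G  A  A  A
''  0  0  0  0  0  0  0  0  0  0
 T  0  1  1  1  1  1  1  1  1  1
 G  0  1  1  1  1  1  2  2  2  2
 C  0  1  2  2  2  2  2  2  2  2
 C  0  1  2  2  2  3  3  3  3  3
 C  0  1  2  2  2  3  3  3  3  3
 C  0  1  2  2  2  3  3  3  3  3
 T  0  1  2  3  3  3  3  3  3  3
 A  0  1  2  3  4  4  4  4  4  4
 T  0  1  2  3  4  4  4  4  4  4
 G  0  1  2  3  4  4  5  5  5  5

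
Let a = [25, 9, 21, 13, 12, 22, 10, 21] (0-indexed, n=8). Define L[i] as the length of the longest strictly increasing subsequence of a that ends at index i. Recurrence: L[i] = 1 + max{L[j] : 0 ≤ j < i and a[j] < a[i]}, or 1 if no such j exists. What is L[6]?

2

   i    0    1    2    3    4    5    6    7
a[i]   25    9   21   13   12   22   10   21
L[i]    1    1    2    2    2    3    2    3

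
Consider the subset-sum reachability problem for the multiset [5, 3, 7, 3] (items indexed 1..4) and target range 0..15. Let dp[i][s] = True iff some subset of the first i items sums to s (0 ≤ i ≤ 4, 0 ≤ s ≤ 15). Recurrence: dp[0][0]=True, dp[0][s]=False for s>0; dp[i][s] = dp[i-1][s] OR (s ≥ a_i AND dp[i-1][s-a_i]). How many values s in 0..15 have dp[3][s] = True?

i\s   0   1   2   3   4   5   6   7   8   9  10  11  12  13  14  15
  0   T   F   F   F   F   F   F   F   F   F   F   F   F   F   F   F
  1   T   F   F   F   F   T   F   F   F   F   F   F   F   F   F   F
  2   T   F   F   T   F   T   F   F   T   F   F   F   F   F   F   F
  3   T   F   F   T   F   T   F   T   T   F   T   F   T   F   F   T
  4   T   F   F   T   F   T   T   T   T   F   T   T   T   T   F   T

8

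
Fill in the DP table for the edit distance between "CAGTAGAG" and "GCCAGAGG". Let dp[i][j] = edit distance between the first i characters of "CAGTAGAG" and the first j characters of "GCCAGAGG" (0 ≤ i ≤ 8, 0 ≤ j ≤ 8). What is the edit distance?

4

   ''  G  C  C  A  G  A  G  G
''  0  1  2  3  4  5  6  7  8
 C  1  1  1  2  3  4  5  6  7
 A  2  2  2  2  2  3  4  5  6
 G  3  2  3  3  3  2  3  4  5
 T  4  3  3  4  4  3  3  4  5
 A  5  4  4  4  4  4  3  4  5
 G  6  5  5  5  5  4  4  3  4
 A  7  6  6  6  5  5  4  4  4
 G  8  7  7  7  6  5  5  4  4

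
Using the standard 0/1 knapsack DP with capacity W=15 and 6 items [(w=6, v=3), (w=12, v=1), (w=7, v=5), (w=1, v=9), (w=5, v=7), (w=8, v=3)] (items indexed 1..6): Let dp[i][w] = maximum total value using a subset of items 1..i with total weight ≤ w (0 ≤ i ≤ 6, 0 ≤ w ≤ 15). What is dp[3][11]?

5

i\w   0   1   2   3   4   5   6   7   8   9  10  11  12  13  14  15
  0   0   0   0   0   0   0   0   0   0   0   0   0   0   0   0   0
  1   0   0   0   0   0   0   3   3   3   3   3   3   3   3   3   3
  2   0   0   0   0   0   0   3   3   3   3   3   3   3   3   3   3
  3   0   0   0   0   0   0   3   5   5   5   5   5   5   8   8   8
  4   0   9   9   9   9   9   9  12  14  14  14  14  14  14  17  17
  5   0   9   9   9   9   9  16  16  16  16  16  16  19  21  21  21
  6   0   9   9   9   9   9  16  16  16  16  16  16  19  21  21  21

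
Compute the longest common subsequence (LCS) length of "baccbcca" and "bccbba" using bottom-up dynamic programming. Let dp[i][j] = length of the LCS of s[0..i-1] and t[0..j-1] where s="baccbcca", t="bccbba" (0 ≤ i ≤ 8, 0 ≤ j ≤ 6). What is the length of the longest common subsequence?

5

   ''  b  c  c  b  b  a
''  0  0  0  0  0  0  0
 b  0  1  1  1  1  1  1
 a  0  1  1  1  1  1  2
 c  0  1  2  2  2  2  2
 c  0  1  2  3  3  3  3
 b  0  1  2  3  4  4  4
 c  0  1  2  3  4  4  4
 c  0  1  2  3  4  4  4
 a  0  1  2  3  4  4  5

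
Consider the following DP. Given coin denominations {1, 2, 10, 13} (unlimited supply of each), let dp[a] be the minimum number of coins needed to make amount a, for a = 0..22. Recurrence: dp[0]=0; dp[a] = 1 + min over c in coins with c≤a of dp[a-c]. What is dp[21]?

3

 a  0  1  2  3  4  5  6  7  8  9 10 11 12 13 14 15 16 17 18 19 20 21 22
dp  0  1  1  2  2  3  3  4  4  5  1  2  2  1  2  2  3  3  4  4  2  3  3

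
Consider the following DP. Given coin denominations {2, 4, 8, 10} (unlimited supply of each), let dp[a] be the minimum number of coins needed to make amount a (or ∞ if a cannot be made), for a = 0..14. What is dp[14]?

2

 a  0  1  2  3  4  5  6  7  8  9 10 11 12 13 14
dp  0  -  1  -  1  -  2  -  1  -  1  -  2  -  2
(- denotes ∞ / unreachable)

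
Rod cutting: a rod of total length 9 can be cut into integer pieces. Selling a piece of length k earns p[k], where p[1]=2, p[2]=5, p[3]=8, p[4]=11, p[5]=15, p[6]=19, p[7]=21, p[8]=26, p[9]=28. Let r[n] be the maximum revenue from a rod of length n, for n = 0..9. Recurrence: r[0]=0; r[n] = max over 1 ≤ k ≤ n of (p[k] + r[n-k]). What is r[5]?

15

   n    0    1    2    3    4    5    6    7    8    9
r[n]    0    2    5    8   11   15   19   21   26   28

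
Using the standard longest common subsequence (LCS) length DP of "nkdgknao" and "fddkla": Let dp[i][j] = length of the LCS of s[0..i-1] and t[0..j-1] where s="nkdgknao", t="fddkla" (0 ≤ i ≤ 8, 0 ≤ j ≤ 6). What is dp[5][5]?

2

   ''  f  d  d  k  l  a
''  0  0  0  0  0  0  0
 n  0  0  0  0  0  0  0
 k  0  0  0  0  1  1  1
 d  0  0  1  1  1  1  1
 g  0  0  1  1  1  1  1
 k  0  0  1  1  2  2  2
 n  0  0  1  1  2  2  2
 a  0  0  1  1  2  2  3
 o  0  0  1  1  2  2  3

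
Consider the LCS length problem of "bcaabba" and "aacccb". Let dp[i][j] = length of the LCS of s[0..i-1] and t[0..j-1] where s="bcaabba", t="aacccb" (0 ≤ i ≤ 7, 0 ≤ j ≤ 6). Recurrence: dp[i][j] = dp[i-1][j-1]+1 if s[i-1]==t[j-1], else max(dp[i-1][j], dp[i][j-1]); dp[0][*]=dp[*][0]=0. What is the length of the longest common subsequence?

   ''  a  a  c  c  c  b
''  0  0  0  0  0  0  0
 b  0  0  0  0  0  0  1
 c  0  0  0  1  1  1  1
 a  0  1  1  1  1  1  1
 a  0  1  2  2  2  2  2
 b  0  1  2  2  2  2  3
 b  0  1  2  2  2  2  3
 a  0  1  2  2  2  2  3

3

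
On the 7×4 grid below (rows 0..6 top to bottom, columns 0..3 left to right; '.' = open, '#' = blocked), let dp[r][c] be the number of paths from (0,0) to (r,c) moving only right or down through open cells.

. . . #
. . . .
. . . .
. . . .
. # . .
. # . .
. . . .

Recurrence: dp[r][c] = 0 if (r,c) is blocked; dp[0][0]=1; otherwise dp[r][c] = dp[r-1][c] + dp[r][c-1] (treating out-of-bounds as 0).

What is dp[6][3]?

50

r\c   0   1   2   3
  0   1   1   1   0
  1   1   2   3   3
  2   1   3   6   9
  3   1   4  10  19
  4   1   0  10  29
  5   1   0  10  39
  6   1   1  11  50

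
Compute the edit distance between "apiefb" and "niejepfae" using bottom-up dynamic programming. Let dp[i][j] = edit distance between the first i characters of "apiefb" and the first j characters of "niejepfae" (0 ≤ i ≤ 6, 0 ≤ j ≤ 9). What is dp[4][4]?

   ''  n  i  e  j  e  p  f  a  e
''  0  1  2  3  4  5  6  7  8  9
 a  1  1  2  3  4  5  6  7  7  8
 p  2  2  2  3  4  5  5  6  7  8
 i  3  3  2  3  4  5  6  6  7  8
 e  4  4  3  2  3  4  5  6  7  7
 f  5  5  4  3  3  4  5  5  6  7
 b  6  6  5  4  4  4  5  6  6  7

3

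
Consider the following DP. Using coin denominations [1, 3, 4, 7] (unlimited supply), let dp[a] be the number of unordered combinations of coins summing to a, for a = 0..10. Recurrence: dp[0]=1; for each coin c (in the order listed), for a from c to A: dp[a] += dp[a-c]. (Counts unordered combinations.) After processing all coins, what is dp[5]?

3

after  coin     0     1     2     3     4     5     6     7     8     9    10
          1     1     1     1     1     1     1     1     1     1     1     1
          3     1     1     1     2     2     2     3     3     3     4     4
          4     1     1     1     2     3     3     4     5     6     7     8
          7     1     1     1     2     3     3     4     6     7     8    10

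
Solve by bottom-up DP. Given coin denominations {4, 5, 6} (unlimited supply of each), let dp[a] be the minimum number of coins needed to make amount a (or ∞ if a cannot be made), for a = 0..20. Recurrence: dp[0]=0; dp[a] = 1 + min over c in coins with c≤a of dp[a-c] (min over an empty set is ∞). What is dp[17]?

3

 a  0  1  2  3  4  5  6  7  8  9 10 11 12 13 14 15 16 17 18 19 20
dp  0  -  -  -  1  1  1  -  2  2  2  2  2  3  3  3  3  3  3  4  4
(- denotes ∞ / unreachable)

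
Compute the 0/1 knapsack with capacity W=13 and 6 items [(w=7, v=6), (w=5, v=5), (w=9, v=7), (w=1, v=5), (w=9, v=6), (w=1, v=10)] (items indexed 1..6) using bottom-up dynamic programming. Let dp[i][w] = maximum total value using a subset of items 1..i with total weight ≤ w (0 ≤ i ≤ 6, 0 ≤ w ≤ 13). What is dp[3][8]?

6

i\w   0   1   2   3   4   5   6   7   8   9  10  11  12  13
  0   0   0   0   0   0   0   0   0   0   0   0   0   0   0
  1   0   0   0   0   0   0   0   6   6   6   6   6   6   6
  2   0   0   0   0   0   5   5   6   6   6   6   6  11  11
  3   0   0   0   0   0   5   5   6   6   7   7   7  11  11
  4   0   5   5   5   5   5  10  10  11  11  12  12  12  16
  5   0   5   5   5   5   5  10  10  11  11  12  12  12  16
  6   0  10  15  15  15  15  15  20  20  21  21  22  22  22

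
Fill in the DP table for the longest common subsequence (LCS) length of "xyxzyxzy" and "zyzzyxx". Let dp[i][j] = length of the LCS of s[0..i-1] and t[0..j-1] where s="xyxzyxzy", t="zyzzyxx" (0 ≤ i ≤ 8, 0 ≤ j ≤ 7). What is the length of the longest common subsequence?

   ''  z  y  z  z  y  x  x
''  0  0  0  0  0  0  0  0
 x  0  0  0  0  0  0  1  1
 y  0  0  1  1  1  1  1  1
 x  0  0  1  1  1  1  2  2
 z  0  1  1  2  2  2  2  2
 y  0  1  2  2  2  3  3  3
 x  0  1  2  2  2  3  4  4
 z  0  1  2  3  3  3  4  4
 y  0  1  2  3  3  4  4  4

4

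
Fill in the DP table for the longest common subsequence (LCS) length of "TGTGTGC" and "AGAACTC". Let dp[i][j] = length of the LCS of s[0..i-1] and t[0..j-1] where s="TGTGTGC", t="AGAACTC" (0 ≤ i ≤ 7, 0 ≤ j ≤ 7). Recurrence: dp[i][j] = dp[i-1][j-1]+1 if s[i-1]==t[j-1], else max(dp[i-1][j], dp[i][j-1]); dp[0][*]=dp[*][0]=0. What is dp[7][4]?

   ''  A  G  A  A  C  T  C
''  0  0  0  0  0  0  0  0
 T  0  0  0  0  0  0  1  1
 G  0  0  1  1  1  1  1  1
 T  0  0  1  1  1  1  2  2
 G  0  0  1  1  1  1  2  2
 T  0  0  1  1  1  1  2  2
 G  0  0  1  1  1  1  2  2
 C  0  0  1  1  1  2  2  3

1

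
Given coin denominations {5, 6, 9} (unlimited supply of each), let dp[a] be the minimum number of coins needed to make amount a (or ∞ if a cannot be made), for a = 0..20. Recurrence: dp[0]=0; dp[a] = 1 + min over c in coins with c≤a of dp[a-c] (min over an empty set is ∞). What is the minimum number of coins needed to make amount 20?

3

 a  0  1  2  3  4  5  6  7  8  9 10 11 12 13 14 15 16 17 18 19 20
dp  0  -  -  -  -  1  1  -  -  1  2  2  2  -  2  2  3  3  2  3  3
(- denotes ∞ / unreachable)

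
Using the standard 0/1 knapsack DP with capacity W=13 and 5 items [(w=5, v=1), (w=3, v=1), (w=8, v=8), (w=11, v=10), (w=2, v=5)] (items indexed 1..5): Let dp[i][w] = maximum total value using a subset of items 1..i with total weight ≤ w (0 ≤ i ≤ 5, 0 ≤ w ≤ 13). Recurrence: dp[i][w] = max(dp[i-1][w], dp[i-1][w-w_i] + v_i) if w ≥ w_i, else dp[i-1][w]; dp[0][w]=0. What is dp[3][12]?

i\w   0   1   2   3   4   5   6   7   8   9  10  11  12  13
  0   0   0   0   0   0   0   0   0   0   0   0   0   0   0
  1   0   0   0   0   0   1   1   1   1   1   1   1   1   1
  2   0   0   0   1   1   1   1   1   2   2   2   2   2   2
  3   0   0   0   1   1   1   1   1   8   8   8   9   9   9
  4   0   0   0   1   1   1   1   1   8   8   8  10  10  10
  5   0   0   5   5   5   6   6   6   8   8  13  13  13  15

9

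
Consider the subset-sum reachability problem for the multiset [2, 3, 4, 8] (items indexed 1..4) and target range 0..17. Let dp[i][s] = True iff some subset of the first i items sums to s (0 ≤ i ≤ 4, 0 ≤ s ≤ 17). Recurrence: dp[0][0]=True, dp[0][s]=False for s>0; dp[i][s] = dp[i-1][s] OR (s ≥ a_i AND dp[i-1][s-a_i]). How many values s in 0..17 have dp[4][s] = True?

i\s   0   1   2   3   4   5   6   7   8   9  10  11  12  13  14  15  16  17
  0   T   F   F   F   F   F   F   F   F   F   F   F   F   F   F   F   F   F
  1   T   F   T   F   F   F   F   F   F   F   F   F   F   F   F   F   F   F
  2   T   F   T   T   F   T   F   F   F   F   F   F   F   F   F   F   F   F
  3   T   F   T   T   T   T   T   T   F   T   F   F   F   F   F   F   F   F
  4   T   F   T   T   T   T   T   T   T   T   T   T   T   T   T   T   F   T

16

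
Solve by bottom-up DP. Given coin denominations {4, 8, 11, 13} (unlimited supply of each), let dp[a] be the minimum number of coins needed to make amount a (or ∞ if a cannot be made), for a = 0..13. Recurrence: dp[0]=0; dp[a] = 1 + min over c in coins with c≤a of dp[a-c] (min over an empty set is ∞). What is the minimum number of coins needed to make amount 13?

 a  0  1  2  3  4  5  6  7  8  9 10 11 12 13
dp  0  -  -  -  1  -  -  -  1  -  -  1  2  1
(- denotes ∞ / unreachable)

1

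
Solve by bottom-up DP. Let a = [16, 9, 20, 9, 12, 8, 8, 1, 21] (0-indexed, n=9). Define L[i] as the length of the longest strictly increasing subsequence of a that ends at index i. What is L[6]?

1

   i    0    1    2    3    4    5    6    7    8
a[i]   16    9   20    9   12    8    8    1   21
L[i]    1    1    2    1    2    1    1    1    3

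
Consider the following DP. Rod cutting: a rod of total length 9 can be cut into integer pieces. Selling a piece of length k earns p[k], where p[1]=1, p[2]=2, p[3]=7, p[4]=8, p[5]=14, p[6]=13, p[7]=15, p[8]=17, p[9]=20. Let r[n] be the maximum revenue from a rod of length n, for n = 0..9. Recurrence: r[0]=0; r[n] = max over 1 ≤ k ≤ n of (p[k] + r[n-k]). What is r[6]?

15

   n    0    1    2    3    4    5    6    7    8    9
r[n]    0    1    2    7    8   14   15   16   21   22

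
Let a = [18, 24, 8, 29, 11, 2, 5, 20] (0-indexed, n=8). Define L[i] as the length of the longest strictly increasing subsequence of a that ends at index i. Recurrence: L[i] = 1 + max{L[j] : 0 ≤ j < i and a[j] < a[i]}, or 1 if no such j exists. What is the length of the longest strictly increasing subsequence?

3

   i    0    1    2    3    4    5    6    7
a[i]   18   24    8   29   11    2    5   20
L[i]    1    2    1    3    2    1    2    3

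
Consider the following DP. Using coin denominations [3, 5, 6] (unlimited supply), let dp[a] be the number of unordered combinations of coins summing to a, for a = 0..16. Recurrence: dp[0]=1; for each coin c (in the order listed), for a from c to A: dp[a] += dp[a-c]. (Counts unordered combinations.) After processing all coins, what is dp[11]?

after  coin     0     1     2     3     4     5     6     7     8     9    10    11    12    13    14    15    16
          3     1     0     0     1     0     0     1     0     0     1     0     0     1     0     0     1     0
          5     1     0     0     1     0     1     1     0     1     1     1     1     1     1     1     2     1
          6     1     0     0     1     0     1     2     0     1     2     1     2     3     1     2     4     2

2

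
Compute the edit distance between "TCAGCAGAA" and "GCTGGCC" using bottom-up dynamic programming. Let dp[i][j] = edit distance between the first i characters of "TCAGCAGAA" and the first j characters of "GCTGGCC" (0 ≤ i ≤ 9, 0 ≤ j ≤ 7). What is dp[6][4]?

   ''  G  C  T  G  G  C  C
''  0  1  2  3  4  5  6  7
 T  1  1  2  2  3  4  5  6
 C  2  2  1  2  3  4  4  5
 A  3  3  2  2  3  4  5  5
 G  4  3  3  3  2  3  4  5
 C  5  4  3  4  3  3  3  4
 A  6  5  4  4  4  4  4  4
 G  7  6  5  5  4  4  5  5
 A  8  7  6  6  5  5  5  6
 A  9  8  7  7  6  6  6  6

4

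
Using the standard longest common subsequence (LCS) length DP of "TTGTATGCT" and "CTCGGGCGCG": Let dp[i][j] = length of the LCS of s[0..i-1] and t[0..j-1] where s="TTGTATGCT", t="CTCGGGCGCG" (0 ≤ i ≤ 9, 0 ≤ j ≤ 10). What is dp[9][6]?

3

   ''  C  T  C  G  G  G  C  G  C  G
''  0  0  0  0  0  0  0  0  0  0  0
 T  0  0  1  1  1  1  1  1  1  1  1
 T  0  0  1  1  1  1  1  1  1  1  1
 G  0  0  1  1  2  2  2  2  2  2  2
 T  0  0  1  1  2  2  2  2  2  2  2
 A  0  0  1  1  2  2  2  2  2  2  2
 T  0  0  1  1  2  2  2  2  2  2  2
 G  0  0  1  1  2  3  3  3  3  3  3
 C  0  1  1  2  2  3  3  4  4  4  4
 T  0  1  2  2  2  3  3  4  4  4  4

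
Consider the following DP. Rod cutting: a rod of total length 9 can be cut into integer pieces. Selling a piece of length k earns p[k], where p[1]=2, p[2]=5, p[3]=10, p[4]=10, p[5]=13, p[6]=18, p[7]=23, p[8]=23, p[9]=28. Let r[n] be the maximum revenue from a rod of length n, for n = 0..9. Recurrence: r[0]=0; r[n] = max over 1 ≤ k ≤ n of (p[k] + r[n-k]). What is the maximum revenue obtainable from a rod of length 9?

30

   n    0    1    2    3    4    5    6    7    8    9
r[n]    0    2    5   10   12   15   20   23   25   30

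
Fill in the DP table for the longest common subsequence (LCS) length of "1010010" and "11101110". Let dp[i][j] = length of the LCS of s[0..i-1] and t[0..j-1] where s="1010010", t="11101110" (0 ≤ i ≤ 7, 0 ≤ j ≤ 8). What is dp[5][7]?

3

   ''  1  1  1  0  1  1  1  0
''  0  0  0  0  0  0  0  0  0
 1  0  1  1  1  1  1  1  1  1
 0  0  1  1  1  2  2  2  2  2
 1  0  1  2  2  2  3  3  3  3
 0  0  1  2  2  3  3  3  3  4
 0  0  1  2  2  3  3  3  3  4
 1  0  1  2  3  3  4  4  4  4
 0  0  1  2  3  4  4  4  4  5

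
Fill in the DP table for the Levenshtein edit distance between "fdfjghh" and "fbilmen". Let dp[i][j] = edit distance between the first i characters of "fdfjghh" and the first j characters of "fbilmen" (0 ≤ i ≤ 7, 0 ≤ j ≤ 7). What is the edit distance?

6

   ''  f  b  i  l  m  e  n
''  0  1  2  3  4  5  6  7
 f  1  0  1  2  3  4  5  6
 d  2  1  1  2  3  4  5  6
 f  3  2  2  2  3  4  5  6
 j  4  3  3  3  3  4  5  6
 g  5  4  4  4  4  4  5  6
 h  6  5  5  5  5  5  5  6
 h  7  6  6  6  6  6  6  6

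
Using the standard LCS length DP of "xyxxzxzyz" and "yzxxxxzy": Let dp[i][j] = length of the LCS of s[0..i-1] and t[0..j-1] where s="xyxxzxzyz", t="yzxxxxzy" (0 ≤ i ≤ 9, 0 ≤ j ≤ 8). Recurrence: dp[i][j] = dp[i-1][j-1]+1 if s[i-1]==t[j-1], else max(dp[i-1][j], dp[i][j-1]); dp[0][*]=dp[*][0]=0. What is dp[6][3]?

   ''  y  z  x  x  x  x  z  y
''  0  0  0  0  0  0  0  0  0
 x  0  0  0  1  1  1  1  1  1
 y  0  1  1  1  1  1  1  1  2
 x  0  1  1  2  2  2  2  2  2
 x  0  1  1  2  3  3  3  3  3
 z  0  1  2  2  3  3  3  4  4
 x  0  1  2  3  3  4  4  4  4
 z  0  1  2  3  3  4  4  5  5
 y  0  1  2  3  3  4  4  5  6
 z  0  1  2  3  3  4  4  5  6

3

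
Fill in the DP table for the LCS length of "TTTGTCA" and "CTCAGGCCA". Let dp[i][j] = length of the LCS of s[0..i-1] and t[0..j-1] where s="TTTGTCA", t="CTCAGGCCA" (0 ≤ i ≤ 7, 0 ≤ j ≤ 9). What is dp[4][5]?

   ''  C  T  C  A  G  G  C  C  A
''  0  0  0  0  0  0  0  0  0  0
 T  0  0  1  1  1  1  1  1  1  1
 T  0  0  1  1  1  1  1  1  1  1
 T  0  0  1  1  1  1  1  1  1  1
 G  0  0  1  1  1  2  2  2  2  2
 T  0  0  1  1  1  2  2  2  2  2
 C  0  1  1  2  2  2  2  3  3  3
 A  0  1  1  2  3  3  3  3  3  4

2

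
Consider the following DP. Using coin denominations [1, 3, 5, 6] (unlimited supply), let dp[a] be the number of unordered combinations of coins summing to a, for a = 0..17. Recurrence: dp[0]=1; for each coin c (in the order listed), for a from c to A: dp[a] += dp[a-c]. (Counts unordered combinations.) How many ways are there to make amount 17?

after  coin     0     1     2     3     4     5     6     7     8     9    10    11    12    13    14    15    16    17
          1     1     1     1     1     1     1     1     1     1     1     1     1     1     1     1     1     1     1
          3     1     1     1     2     2     2     3     3     3     4     4     4     5     5     5     6     6     6
          5     1     1     1     2     2     3     4     4     5     6     7     8     9    10    11    13    14    15
          6     1     1     1     2     2     3     5     5     6     8     9    11    14    15    17    21    23    26

26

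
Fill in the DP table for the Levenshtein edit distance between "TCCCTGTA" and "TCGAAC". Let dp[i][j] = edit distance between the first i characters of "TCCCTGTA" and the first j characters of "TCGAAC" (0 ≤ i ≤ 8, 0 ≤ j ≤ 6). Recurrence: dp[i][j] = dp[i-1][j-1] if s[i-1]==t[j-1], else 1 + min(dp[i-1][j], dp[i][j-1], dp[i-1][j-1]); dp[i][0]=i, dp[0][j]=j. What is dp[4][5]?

3

   ''  T  C  G  A  A  C
''  0  1  2  3  4  5  6
 T  1  0  1  2  3  4  5
 C  2  1  0  1  2  3  4
 C  3  2  1  1  2  3  3
 C  4  3  2  2  2  3  3
 T  5  4  3  3  3  3  4
 G  6  5  4  3  4  4  4
 T  7  6  5  4  4  5  5
 A  8  7  6  5  4  4  5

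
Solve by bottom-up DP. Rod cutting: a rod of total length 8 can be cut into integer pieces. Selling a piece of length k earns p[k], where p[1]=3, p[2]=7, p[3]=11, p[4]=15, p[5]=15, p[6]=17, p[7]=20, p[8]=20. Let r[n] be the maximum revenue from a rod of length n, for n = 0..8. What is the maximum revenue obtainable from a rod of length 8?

30

   n    0    1    2    3    4    5    6    7    8
r[n]    0    3    7   11   15   18   22   26   30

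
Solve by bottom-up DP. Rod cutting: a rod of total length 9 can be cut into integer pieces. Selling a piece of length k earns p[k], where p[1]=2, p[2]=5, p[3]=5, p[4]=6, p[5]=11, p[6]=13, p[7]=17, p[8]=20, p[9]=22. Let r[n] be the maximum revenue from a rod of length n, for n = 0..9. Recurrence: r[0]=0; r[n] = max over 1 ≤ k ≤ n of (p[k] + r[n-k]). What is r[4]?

10

   n    0    1    2    3    4    5    6    7    8    9
r[n]    0    2    5    7   10   12   15   17   20   22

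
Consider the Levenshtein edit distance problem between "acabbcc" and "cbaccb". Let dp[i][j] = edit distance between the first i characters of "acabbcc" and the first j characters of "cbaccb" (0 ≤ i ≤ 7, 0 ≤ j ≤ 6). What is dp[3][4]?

   ''  c  b  a  c  c  b
''  0  1  2  3  4  5  6
 a  1  1  2  2  3  4  5
 c  2  1  2  3  2  3  4
 a  3  2  2  2  3  3  4
 b  4  3  2  3  3  4  3
 b  5  4  3  3  4  4  4
 c  6  5  4  4  3  4  5
 c  7  6  5  5  4  3  4

3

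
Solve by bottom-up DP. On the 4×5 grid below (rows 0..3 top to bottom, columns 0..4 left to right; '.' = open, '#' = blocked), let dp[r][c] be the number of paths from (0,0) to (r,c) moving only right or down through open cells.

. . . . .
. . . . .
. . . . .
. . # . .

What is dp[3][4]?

25

r\c   0   1   2   3   4
  0   1   1   1   1   1
  1   1   2   3   4   5
  2   1   3   6  10  15
  3   1   4   0  10  25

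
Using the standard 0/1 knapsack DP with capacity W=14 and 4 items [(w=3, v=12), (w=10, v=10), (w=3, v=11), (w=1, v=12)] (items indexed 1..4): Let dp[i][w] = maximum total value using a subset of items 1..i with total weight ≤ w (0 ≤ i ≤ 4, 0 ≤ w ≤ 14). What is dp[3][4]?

12

i\w   0   1   2   3   4   5   6   7   8   9  10  11  12  13  14
  0   0   0   0   0   0   0   0   0   0   0   0   0   0   0   0
  1   0   0   0  12  12  12  12  12  12  12  12  12  12  12  12
  2   0   0   0  12  12  12  12  12  12  12  12  12  12  22  22
  3   0   0   0  12  12  12  23  23  23  23  23  23  23  23  23
  4   0  12  12  12  24  24  24  35  35  35  35  35  35  35  35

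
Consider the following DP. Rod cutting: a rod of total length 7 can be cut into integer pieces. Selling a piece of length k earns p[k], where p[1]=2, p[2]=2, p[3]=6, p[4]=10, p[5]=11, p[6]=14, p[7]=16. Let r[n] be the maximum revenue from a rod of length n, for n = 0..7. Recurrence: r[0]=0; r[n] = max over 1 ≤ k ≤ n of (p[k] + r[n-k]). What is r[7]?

16

   n    0    1    2    3    4    5    6    7
r[n]    0    2    4    6   10   12   14   16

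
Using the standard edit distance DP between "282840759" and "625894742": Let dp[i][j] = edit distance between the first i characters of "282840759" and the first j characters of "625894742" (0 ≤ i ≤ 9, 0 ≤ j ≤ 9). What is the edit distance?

   ''  6  2  5  8  9  4  7  4  2
''  0  1  2  3  4  5  6  7  8  9
 2  1  1  1  2  3  4  5  6  7  8
 8  2  2  2  2  2  3  4  5  6  7
 2  3  3  2  3  3  3  4  5  6  6
 8  4  4  3  3  3  4  4  5  6  7
 4  5  5  4  4  4  4  4  5  5  6
 0  6  6  5  5  5  5  5  5  6  6
 7  7  7  6  6  6  6  6  5  6  7
 5  8  8  7  6  7  7  7  6  6  7
 9  9  9  8  7  7  7  8  7  7  7

7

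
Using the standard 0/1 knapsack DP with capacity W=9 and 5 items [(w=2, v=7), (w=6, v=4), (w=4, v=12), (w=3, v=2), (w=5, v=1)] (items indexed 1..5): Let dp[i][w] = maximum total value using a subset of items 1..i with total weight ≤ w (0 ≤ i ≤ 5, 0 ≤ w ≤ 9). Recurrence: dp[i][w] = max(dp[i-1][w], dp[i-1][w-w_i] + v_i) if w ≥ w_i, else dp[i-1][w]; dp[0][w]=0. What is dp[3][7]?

19

i\w   0   1   2   3   4   5   6   7   8   9
  0   0   0   0   0   0   0   0   0   0   0
  1   0   0   7   7   7   7   7   7   7   7
  2   0   0   7   7   7   7   7   7  11  11
  3   0   0   7   7  12  12  19  19  19  19
  4   0   0   7   7  12  12  19  19  19  21
  5   0   0   7   7  12  12  19  19  19  21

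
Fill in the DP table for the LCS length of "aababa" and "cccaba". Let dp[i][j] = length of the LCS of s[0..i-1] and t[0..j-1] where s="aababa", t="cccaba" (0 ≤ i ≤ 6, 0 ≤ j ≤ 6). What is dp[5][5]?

   ''  c  c  c  a  b  a
''  0  0  0  0  0  0  0
 a  0  0  0  0  1  1  1
 a  0  0  0  0  1  1  2
 b  0  0  0  0  1  2  2
 a  0  0  0  0  1  2  3
 b  0  0  0  0  1  2  3
 a  0  0  0  0  1  2  3

2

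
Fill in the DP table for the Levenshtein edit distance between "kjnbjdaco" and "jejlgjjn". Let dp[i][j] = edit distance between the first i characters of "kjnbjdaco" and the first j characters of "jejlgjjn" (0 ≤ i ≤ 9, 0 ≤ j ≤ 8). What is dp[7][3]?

5

   ''  j  e  j  l  g  j  j  n
''  0  1  2  3  4  5  6  7  8
 k  1  1  2  3  4  5  6  7  8
 j  2  1  2  2  3  4  5  6  7
 n  3  2  2  3  3  4  5  6  6
 b  4  3  3  3  4  4  5  6  7
 j  5  4  4  3  4  5  4  5  6
 d  6  5  5  4  4  5  5  5  6
 a  7  6  6  5  5  5  6  6  6
 c  8  7  7  6  6  6  6  7  7
 o  9  8  8  7  7  7  7  7  8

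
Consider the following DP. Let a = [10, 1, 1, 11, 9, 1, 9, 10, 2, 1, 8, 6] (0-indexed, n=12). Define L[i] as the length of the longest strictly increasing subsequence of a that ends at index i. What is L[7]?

3

   i    0    1    2    3    4    5    6    7    8    9   10   11
a[i]   10    1    1   11    9    1    9   10    2    1    8    6
L[i]    1    1    1    2    2    1    2    3    2    1    3    3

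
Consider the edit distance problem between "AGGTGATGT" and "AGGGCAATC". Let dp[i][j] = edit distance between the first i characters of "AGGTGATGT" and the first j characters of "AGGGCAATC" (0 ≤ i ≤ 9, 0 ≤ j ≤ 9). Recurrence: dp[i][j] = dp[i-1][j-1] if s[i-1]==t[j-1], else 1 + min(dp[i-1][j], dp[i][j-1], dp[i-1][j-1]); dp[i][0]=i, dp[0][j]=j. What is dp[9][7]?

5

   ''  A  G  G  G  C  A  A  T  C
''  0  1  2  3  4  5  6  7  8  9
 A  1  0  1  2  3  4  5  6  7  8
 G  2  1  0  1  2  3  4  5  6  7
 G  3  2  1  0  1  2  3  4  5  6
 T  4  3  2  1  1  2  3  4  4  5
 G  5  4  3  2  1  2  3  4  5  5
 A  6  5  4  3  2  2  2  3  4  5
 T  7  6  5  4  3  3  3  3  3  4
 G  8  7  6  5  4  4  4  4  4  4
 T  9  8  7  6  5  5  5  5  4  5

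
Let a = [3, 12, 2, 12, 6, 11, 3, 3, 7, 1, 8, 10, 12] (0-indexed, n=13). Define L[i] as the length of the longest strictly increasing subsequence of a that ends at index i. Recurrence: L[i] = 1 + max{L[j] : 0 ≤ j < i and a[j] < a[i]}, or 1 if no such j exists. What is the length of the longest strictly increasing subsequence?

6

   i    0    1    2    3    4    5    6    7    8    9   10   11   12
a[i]    3   12    2   12    6   11    3    3    7    1    8   10   12
L[i]    1    2    1    2    2    3    2    2    3    1    4    5    6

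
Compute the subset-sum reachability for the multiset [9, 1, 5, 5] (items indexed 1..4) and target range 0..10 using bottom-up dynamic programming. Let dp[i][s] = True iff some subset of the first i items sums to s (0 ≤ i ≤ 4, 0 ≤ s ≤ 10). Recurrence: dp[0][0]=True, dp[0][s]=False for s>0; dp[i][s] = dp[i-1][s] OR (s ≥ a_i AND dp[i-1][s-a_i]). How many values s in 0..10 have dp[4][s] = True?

6

i\s   0   1   2   3   4   5   6   7   8   9  10
  0   T   F   F   F   F   F   F   F   F   F   F
  1   T   F   F   F   F   F   F   F   F   T   F
  2   T   T   F   F   F   F   F   F   F   T   T
  3   T   T   F   F   F   T   T   F   F   T   T
  4   T   T   F   F   F   T   T   F   F   T   T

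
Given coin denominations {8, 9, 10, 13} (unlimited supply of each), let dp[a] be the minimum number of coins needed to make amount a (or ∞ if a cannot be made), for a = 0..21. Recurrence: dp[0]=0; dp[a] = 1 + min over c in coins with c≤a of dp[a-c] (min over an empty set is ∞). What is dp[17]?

2

 a  0  1  2  3  4  5  6  7  8  9 10 11 12 13 14 15 16 17 18 19 20 21
dp  0  -  -  -  -  -  -  -  1  1  1  -  -  1  -  -  2  2  2  2  2  2
(- denotes ∞ / unreachable)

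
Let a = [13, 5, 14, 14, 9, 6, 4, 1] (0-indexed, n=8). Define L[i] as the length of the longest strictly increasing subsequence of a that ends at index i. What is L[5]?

2

   i    0    1    2    3    4    5    6    7
a[i]   13    5   14   14    9    6    4    1
L[i]    1    1    2    2    2    2    1    1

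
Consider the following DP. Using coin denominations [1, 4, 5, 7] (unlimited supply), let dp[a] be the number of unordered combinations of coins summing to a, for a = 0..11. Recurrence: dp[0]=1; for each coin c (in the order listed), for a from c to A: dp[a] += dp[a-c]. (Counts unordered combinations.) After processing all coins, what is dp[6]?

after  coin     0     1     2     3     4     5     6     7     8     9    10    11
          1     1     1     1     1     1     1     1     1     1     1     1     1
          4     1     1     1     1     2     2     2     2     3     3     3     3
          5     1     1     1     1     2     3     3     3     4     5     6     6
          7     1     1     1     1     2     3     3     4     5     6     7     8

3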